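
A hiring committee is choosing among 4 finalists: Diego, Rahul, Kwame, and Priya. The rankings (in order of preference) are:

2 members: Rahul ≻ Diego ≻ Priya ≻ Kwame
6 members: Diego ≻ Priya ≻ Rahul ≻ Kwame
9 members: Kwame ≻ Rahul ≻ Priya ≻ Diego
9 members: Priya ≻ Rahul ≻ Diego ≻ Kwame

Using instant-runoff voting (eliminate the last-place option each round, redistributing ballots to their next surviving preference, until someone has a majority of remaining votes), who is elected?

Round 1: Diego 6, Rahul 2, Kwame 9, Priya 9. Eliminate Rahul.
Round 2: Diego 8, Kwame 9, Priya 9. Eliminate Diego.
Round 3: Kwame 9, Priya 17. Priya has a majority.

Priya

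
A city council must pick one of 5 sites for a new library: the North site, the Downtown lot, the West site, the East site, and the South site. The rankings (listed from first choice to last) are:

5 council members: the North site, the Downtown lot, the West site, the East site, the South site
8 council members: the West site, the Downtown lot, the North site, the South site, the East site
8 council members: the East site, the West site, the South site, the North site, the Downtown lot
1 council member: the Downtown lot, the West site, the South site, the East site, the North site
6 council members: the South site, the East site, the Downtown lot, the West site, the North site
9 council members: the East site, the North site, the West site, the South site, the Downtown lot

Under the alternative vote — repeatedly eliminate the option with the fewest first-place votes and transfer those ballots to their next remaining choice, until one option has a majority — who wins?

the East site

Round 1: the North site 5, the Downtown lot 1, the West site 8, the East site 17, the South site 6. Eliminate the Downtown lot.
Round 2: the North site 5, the West site 9, the East site 17, the South site 6. Eliminate the North site.
Round 3: the West site 14, the East site 17, the South site 6. Eliminate the South site.
Round 4: the West site 14, the East site 23. The East site has a majority.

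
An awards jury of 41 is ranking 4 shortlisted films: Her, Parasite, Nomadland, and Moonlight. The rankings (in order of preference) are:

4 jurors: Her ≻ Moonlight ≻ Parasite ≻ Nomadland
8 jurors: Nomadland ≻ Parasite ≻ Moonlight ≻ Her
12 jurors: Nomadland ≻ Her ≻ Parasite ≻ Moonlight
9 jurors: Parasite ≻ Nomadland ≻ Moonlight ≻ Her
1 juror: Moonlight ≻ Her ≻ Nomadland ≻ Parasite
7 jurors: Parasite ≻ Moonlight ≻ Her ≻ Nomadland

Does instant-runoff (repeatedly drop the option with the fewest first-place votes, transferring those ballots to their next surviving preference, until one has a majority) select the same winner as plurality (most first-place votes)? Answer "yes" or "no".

Instant-runoff — R1 Her 4, Parasite 16, Nomadland 20, Moonlight 1 (Moonlight out); R2 Her 5, Parasite 16, Nomadland 20 (Her out); R3 Parasite 20, Nomadland 21 (Nomadland winner). Winner: Nomadland.
Plurality — first-place votes: Her 4, Parasite 16, Nomadland 20, Moonlight 1. Winner: Nomadland.
The two methods agree.

yes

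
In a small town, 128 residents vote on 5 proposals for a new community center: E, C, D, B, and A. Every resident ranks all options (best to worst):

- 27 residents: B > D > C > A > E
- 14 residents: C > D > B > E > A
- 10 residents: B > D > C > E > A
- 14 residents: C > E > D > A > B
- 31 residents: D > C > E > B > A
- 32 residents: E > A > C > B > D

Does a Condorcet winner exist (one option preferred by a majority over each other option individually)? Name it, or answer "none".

Checking pairwise contests:
C beats E 96–32.
D beats C 68–60.
B beats D 69–59.
E beats B 77–51.
E beats A 101–27.
Every option loses at least one head-to-head, so there is no Condorcet winner.

none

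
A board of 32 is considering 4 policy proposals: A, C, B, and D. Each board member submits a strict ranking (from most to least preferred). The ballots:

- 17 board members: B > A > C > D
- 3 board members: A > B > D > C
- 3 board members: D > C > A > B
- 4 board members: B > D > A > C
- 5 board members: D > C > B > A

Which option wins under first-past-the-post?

First-place votes: A 3, C 0, B 21, D 8.
B has the most first-place votes.

B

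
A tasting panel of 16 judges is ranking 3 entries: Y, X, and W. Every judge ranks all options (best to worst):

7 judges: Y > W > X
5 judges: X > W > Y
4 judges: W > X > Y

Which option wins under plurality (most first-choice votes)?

First-place votes: Y 7, X 5, W 4.
Y has the most first-place votes.

Y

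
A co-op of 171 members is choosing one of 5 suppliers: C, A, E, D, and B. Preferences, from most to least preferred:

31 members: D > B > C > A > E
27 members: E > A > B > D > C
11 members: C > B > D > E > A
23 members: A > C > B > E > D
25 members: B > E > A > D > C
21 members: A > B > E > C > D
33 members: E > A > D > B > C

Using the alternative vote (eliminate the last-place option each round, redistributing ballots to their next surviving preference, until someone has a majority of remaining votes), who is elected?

B

Round 1: C 11, A 44, E 60, D 31, B 25. Eliminate C.
Round 2: A 44, E 60, D 31, B 36. Eliminate D.
Round 3: A 44, E 60, B 67. Eliminate A.
Round 4: E 60, B 111. B has a majority.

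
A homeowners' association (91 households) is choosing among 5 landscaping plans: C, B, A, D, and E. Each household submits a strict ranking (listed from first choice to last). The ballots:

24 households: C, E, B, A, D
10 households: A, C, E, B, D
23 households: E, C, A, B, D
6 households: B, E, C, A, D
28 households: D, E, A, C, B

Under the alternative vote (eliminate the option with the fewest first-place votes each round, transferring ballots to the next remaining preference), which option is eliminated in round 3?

D

Round 1: C 24, B 6, A 10, D 28, E 23. Eliminate B.
Round 2: C 24, A 10, D 28, E 29. Eliminate A.
Round 3: C 34, D 28, E 29. Eliminate D.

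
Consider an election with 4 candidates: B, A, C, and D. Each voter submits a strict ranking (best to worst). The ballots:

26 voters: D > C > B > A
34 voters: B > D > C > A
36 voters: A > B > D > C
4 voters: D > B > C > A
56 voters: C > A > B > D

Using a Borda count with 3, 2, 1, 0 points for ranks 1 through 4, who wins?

B: 26·1 + 34·3 + 36·2 + 4·2 + 56·1 = 264
A: 26·0 + 34·0 + 36·3 + 4·0 + 56·2 = 220
C: 26·2 + 34·1 + 36·0 + 4·1 + 56·3 = 258
D: 26·3 + 34·2 + 36·1 + 4·3 + 56·0 = 194
B has the highest Borda score (264).

B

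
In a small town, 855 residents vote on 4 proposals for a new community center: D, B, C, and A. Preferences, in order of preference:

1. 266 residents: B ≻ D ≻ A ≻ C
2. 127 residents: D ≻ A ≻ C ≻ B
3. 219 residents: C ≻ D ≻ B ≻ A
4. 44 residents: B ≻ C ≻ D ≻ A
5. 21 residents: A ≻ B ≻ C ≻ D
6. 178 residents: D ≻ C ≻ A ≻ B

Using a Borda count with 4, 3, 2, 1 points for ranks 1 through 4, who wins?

D: 266·3 + 127·4 + 219·3 + 44·2 + 21·1 + 178·4 = 2784
B: 266·4 + 127·1 + 219·2 + 44·4 + 21·3 + 178·1 = 2046
C: 266·1 + 127·2 + 219·4 + 44·3 + 21·2 + 178·3 = 2104
A: 266·2 + 127·3 + 219·1 + 44·1 + 21·4 + 178·2 = 1616
D has the highest Borda score (2784).

D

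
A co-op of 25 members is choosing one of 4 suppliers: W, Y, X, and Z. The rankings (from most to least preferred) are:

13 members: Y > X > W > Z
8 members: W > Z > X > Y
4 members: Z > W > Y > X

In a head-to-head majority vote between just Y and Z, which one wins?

Voters preferring Y to Z: 13; preferring Z to Y: 12.
Y wins the head-to-head.

Y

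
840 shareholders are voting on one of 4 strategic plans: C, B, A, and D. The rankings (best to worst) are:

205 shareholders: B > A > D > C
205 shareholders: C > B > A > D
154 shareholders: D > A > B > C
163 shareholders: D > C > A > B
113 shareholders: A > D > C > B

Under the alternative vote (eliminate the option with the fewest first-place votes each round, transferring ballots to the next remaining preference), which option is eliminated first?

Round 1: C 205, B 205, A 113, D 317. Eliminate A.

A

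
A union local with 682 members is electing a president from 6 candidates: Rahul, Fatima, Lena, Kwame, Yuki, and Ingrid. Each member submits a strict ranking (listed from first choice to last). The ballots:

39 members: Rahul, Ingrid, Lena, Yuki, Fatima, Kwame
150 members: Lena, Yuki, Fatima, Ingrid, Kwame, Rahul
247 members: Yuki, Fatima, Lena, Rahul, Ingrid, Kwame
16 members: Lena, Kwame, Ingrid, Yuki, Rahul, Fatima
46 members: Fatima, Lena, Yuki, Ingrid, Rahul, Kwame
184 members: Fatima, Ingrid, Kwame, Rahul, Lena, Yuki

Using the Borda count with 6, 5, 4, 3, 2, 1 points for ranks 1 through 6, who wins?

Rahul: 39·6 + 150·1 + 247·3 + 16·2 + 46·2 + 184·3 = 1801
Fatima: 39·2 + 150·4 + 247·5 + 16·1 + 46·6 + 184·6 = 3309
Lena: 39·4 + 150·6 + 247·4 + 16·6 + 46·5 + 184·2 = 2738
Kwame: 39·1 + 150·2 + 247·1 + 16·5 + 46·1 + 184·4 = 1448
Yuki: 39·3 + 150·5 + 247·6 + 16·3 + 46·4 + 184·1 = 2765
Ingrid: 39·5 + 150·3 + 247·2 + 16·4 + 46·3 + 184·5 = 2261
Fatima has the highest Borda score (3309).

Fatima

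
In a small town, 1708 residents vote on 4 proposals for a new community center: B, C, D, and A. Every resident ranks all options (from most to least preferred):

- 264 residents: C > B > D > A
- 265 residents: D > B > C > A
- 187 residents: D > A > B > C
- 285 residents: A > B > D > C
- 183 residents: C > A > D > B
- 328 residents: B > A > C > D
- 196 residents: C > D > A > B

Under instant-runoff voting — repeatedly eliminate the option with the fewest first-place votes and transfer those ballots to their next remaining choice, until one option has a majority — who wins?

Round 1: B 328, C 643, D 452, A 285. Eliminate A.
Round 2: B 613, C 643, D 452. Eliminate D.
Round 3: B 1065, C 643. B has a majority.

B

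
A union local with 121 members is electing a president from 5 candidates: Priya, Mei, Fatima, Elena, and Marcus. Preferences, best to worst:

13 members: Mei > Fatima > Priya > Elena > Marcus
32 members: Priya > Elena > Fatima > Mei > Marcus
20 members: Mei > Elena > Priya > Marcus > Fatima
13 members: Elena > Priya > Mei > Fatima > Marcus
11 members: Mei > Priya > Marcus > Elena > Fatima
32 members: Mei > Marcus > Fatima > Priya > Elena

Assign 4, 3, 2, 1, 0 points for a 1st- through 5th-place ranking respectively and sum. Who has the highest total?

Mei

Priya: 13·2 + 32·4 + 20·2 + 13·3 + 11·3 + 32·1 = 298
Mei: 13·4 + 32·1 + 20·4 + 13·2 + 11·4 + 32·4 = 362
Fatima: 13·3 + 32·2 + 20·0 + 13·1 + 11·0 + 32·2 = 180
Elena: 13·1 + 32·3 + 20·3 + 13·4 + 11·1 + 32·0 = 232
Marcus: 13·0 + 32·0 + 20·1 + 13·0 + 11·2 + 32·3 = 138
Mei has the highest Borda score (362).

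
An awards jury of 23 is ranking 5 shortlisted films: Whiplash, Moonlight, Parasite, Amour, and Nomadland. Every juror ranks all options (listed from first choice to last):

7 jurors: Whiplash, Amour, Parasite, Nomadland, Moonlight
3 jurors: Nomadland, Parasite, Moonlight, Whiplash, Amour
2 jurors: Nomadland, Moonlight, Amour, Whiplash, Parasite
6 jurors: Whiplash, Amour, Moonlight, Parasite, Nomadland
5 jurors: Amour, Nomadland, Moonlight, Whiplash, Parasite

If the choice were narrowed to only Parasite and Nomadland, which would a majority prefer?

Parasite

Voters preferring Parasite to Nomadland: 13; preferring Nomadland to Parasite: 10.
Parasite wins the head-to-head.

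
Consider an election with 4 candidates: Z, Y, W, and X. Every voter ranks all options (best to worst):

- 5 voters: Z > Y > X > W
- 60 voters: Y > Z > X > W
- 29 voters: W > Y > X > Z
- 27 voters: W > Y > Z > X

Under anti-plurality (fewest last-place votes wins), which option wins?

Y

Last-place votes: Z 29, Y 0, W 65, X 27.
Y is ranked last by the fewest voters, so Y wins.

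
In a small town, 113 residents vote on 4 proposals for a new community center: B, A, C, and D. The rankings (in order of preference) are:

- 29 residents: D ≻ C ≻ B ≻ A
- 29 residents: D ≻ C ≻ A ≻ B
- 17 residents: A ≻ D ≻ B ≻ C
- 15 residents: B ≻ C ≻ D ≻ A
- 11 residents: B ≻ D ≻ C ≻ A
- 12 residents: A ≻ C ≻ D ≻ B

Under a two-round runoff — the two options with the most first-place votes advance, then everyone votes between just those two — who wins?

D

Round 1 first-place votes: B 26, A 29, C 0, D 58.
D and A advance.
Runoff: D is preferred to A by 84 voters; A by 29.
D wins the runoff.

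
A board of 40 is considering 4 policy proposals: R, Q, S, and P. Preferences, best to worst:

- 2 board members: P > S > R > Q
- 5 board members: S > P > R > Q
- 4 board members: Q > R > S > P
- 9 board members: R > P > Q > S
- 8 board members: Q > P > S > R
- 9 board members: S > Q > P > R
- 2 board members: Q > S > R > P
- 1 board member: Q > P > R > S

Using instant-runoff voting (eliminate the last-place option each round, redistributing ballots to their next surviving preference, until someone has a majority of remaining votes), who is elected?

Round 1: R 9, Q 15, S 14, P 2. Eliminate P.
Round 2: R 9, Q 15, S 16. Eliminate R.
Round 3: Q 24, S 16. Q has a majority.

Q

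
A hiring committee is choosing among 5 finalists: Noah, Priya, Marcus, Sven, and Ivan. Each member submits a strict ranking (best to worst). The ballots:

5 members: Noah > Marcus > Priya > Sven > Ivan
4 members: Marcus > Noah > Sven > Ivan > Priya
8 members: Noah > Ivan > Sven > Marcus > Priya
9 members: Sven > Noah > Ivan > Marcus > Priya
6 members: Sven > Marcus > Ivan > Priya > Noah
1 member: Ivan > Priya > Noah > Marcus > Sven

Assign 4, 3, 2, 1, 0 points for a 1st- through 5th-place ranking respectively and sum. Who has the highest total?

Noah

Noah: 5·4 + 4·3 + 8·4 + 9·3 + 6·0 + 1·2 = 93
Priya: 5·2 + 4·0 + 8·0 + 9·0 + 6·1 + 1·3 = 19
Marcus: 5·3 + 4·4 + 8·1 + 9·1 + 6·3 + 1·1 = 67
Sven: 5·1 + 4·2 + 8·2 + 9·4 + 6·4 + 1·0 = 89
Ivan: 5·0 + 4·1 + 8·3 + 9·2 + 6·2 + 1·4 = 62
Noah has the highest Borda score (93).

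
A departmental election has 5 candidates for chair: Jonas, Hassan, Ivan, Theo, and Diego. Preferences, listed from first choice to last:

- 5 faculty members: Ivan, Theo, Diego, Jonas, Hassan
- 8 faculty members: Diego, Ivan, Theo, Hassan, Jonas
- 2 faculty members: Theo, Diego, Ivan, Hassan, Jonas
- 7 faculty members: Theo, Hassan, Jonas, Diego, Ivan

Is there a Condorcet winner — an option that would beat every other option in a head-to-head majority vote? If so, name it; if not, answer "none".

Checking pairwise contests:
Hassan beats Jonas 17–5.
Ivan beats Hassan 15–7.
Diego beats Ivan 17–5.
Ivan beats Theo 13–9.
Theo beats Diego 14–8.
Every option loses at least one head-to-head, so there is no Condorcet winner.

none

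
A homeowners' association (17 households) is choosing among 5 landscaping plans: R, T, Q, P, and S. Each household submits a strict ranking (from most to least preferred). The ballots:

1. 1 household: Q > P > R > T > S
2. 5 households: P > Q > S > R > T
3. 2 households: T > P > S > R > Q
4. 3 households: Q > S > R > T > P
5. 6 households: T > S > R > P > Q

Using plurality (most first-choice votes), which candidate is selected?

T

First-place votes: R 0, T 8, Q 4, P 5, S 0.
T has the most first-place votes.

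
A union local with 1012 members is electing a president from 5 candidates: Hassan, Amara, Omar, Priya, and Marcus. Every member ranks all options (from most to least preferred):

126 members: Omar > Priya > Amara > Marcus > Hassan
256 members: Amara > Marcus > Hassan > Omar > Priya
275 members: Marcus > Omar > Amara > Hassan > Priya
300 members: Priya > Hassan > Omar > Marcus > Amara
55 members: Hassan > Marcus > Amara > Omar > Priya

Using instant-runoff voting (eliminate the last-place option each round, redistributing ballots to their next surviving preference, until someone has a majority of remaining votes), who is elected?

Marcus

Round 1: Hassan 55, Amara 256, Omar 126, Priya 300, Marcus 275. Eliminate Hassan.
Round 2: Amara 256, Omar 126, Priya 300, Marcus 330. Eliminate Omar.
Round 3: Amara 256, Priya 426, Marcus 330. Eliminate Amara.
Round 4: Priya 426, Marcus 586. Marcus has a majority.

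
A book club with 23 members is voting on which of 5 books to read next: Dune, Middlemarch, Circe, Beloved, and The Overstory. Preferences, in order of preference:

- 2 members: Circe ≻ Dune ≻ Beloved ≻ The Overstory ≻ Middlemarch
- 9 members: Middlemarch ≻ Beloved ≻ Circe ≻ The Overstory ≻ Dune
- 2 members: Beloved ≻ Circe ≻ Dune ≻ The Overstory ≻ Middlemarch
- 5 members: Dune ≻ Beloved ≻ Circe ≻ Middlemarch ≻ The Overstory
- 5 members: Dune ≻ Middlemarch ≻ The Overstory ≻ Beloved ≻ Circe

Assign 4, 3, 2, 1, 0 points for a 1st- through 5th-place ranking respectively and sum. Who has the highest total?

Dune: 2·3 + 9·0 + 2·2 + 5·4 + 5·4 = 50
Middlemarch: 2·0 + 9·4 + 2·0 + 5·1 + 5·3 = 56
Circe: 2·4 + 9·2 + 2·3 + 5·2 + 5·0 = 42
Beloved: 2·2 + 9·3 + 2·4 + 5·3 + 5·1 = 59
The Overstory: 2·1 + 9·1 + 2·1 + 5·0 + 5·2 = 23
Beloved has the highest Borda score (59).

Beloved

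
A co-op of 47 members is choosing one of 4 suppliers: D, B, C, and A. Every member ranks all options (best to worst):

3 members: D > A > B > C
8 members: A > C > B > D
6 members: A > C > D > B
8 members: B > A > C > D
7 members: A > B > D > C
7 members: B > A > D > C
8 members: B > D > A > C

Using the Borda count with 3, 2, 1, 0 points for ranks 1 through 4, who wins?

D: 3·3 + 8·0 + 6·1 + 8·0 + 7·1 + 7·1 + 8·2 = 45
B: 3·1 + 8·1 + 6·0 + 8·3 + 7·2 + 7·3 + 8·3 = 94
C: 3·0 + 8·2 + 6·2 + 8·1 + 7·0 + 7·0 + 8·0 = 36
A: 3·2 + 8·3 + 6·3 + 8·2 + 7·3 + 7·2 + 8·1 = 107
A has the highest Borda score (107).

A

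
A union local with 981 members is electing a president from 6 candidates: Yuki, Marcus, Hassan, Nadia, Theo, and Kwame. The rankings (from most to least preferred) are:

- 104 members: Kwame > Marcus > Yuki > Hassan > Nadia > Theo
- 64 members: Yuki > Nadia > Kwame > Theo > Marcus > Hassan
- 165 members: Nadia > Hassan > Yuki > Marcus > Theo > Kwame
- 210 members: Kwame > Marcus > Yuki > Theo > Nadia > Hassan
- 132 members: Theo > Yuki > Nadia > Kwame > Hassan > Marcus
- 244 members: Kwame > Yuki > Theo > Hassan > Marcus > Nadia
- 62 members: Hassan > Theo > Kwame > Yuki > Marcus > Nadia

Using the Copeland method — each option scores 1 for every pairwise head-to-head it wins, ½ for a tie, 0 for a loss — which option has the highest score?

Kwame

Yuki: beats Marcus, Hassan, Nadia, and Theo; loses to Kwame → score 4.
Marcus: beats Nadia; loses to Yuki, Hassan, Theo, and Kwame → score 1.
Hassan: beats Marcus; loses to Yuki, Nadia, Theo, and Kwame → score 1.
Nadia: beats Hassan; loses to Yuki, Marcus, Theo, and Kwame → score 1.
Theo: beats Marcus, Hassan, and Nadia; loses to Yuki and Kwame → score 3.
Kwame: beats Yuki, Marcus, Hassan, Nadia, and Theo → score 5.
Kwame has the best pairwise record.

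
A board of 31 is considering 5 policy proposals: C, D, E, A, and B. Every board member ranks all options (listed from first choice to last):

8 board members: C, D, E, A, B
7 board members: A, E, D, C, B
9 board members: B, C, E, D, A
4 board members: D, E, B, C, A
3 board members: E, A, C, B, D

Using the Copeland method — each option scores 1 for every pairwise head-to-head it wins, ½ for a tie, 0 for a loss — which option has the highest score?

C: beats D, E, A, and B → score 4.
D: beats A and B; loses to C and E → score 2.
E: beats D, A, and B; loses to C → score 3.
A: beats B; loses to C, D, and E → score 1.
B: loses to C, D, E, and A → score 0.
C has the best pairwise record.

C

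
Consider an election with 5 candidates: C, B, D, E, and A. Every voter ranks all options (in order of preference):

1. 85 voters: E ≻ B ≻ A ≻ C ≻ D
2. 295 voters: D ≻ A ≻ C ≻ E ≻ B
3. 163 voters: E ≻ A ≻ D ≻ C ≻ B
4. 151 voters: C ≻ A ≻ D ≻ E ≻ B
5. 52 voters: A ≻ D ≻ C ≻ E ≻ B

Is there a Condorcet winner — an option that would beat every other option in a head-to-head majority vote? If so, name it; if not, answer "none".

A

A vs C: 595–151 for A.
A vs B: 661–85 for A.
A vs D: 451–295 for A.
A vs E: 498–248 for A.
A beats every other option head-to-head.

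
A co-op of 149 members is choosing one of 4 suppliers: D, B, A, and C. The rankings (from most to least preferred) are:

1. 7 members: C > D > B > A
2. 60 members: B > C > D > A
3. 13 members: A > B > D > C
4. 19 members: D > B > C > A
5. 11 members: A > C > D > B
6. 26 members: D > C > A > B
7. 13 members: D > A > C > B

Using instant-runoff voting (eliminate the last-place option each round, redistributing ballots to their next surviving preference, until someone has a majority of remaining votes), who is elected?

D

Round 1: D 58, B 60, A 24, C 7. Eliminate C.
Round 2: D 65, B 60, A 24. Eliminate A.
Round 3: D 76, B 73. D has a majority.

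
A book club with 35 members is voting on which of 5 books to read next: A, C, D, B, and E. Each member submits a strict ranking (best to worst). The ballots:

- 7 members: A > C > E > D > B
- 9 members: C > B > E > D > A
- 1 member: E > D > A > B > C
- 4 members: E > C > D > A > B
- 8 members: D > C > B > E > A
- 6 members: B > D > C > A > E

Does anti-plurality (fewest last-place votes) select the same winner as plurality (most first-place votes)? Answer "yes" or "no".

no

Anti-plurality — last-place votes: A 17, C 1, D 0, B 11, E 6. Winner: D.
Plurality — first-place votes: A 7, C 9, D 8, B 6, E 5. Winner: C.
The two methods disagree.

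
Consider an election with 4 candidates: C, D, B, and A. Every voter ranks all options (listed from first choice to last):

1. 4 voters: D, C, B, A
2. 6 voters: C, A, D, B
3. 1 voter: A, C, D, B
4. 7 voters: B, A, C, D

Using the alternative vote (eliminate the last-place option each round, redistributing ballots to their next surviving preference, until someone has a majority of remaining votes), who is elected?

Round 1: C 6, D 4, B 7, A 1. Eliminate A.
Round 2: C 7, D 4, B 7. Eliminate D.
Round 3: C 11, B 7. C has a majority.

C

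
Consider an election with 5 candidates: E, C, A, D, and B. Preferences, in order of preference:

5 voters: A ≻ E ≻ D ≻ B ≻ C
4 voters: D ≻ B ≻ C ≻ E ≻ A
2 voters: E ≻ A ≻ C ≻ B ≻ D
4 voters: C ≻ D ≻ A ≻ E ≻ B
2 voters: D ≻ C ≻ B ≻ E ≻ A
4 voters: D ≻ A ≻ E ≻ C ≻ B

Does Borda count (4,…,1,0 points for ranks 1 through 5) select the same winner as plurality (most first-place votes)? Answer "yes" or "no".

Borda — scores: E 41, C 38, A 46, D 62, B 23. Winner: D.
Plurality — first-place votes: E 2, C 4, A 5, D 10, B 0. Winner: D.
The two methods agree.

yes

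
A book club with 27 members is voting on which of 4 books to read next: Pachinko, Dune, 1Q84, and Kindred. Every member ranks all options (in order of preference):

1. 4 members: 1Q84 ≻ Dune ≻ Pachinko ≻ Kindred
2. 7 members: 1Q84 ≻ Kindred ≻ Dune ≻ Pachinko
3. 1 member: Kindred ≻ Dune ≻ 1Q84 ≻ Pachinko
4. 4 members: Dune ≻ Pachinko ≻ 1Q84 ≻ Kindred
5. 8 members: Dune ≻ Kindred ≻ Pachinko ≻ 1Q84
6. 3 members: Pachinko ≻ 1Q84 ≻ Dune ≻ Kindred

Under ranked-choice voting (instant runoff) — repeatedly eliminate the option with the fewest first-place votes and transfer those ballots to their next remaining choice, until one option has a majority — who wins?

Round 1: Pachinko 3, Dune 12, 1Q84 11, Kindred 1. Eliminate Kindred.
Round 2: Pachinko 3, Dune 13, 1Q84 11. Eliminate Pachinko.
Round 3: Dune 13, 1Q84 14. 1Q84 has a majority.

1Q84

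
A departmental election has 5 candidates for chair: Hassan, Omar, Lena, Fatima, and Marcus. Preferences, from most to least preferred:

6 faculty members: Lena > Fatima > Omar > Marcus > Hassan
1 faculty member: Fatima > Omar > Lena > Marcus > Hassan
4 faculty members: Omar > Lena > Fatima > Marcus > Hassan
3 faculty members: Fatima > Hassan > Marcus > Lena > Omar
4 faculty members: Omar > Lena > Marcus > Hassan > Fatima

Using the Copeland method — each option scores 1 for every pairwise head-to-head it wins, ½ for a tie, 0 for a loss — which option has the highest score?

Hassan: loses to Omar, Lena, Fatima, and Marcus → score 0.
Omar: beats Hassan and Marcus; ties Lena; loses to Fatima → score 2.5.
Lena: beats Hassan, Fatima, and Marcus; ties Omar → score 3.5.
Fatima: beats Hassan, Omar, and Marcus; loses to Lena → score 3.
Marcus: beats Hassan; loses to Omar, Lena, and Fatima → score 1.
Lena has the best pairwise record.

Lena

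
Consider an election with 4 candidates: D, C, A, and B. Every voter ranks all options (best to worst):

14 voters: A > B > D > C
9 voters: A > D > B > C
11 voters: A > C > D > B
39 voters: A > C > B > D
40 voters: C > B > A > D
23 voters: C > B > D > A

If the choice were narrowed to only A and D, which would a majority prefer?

Voters preferring A to D: 113; preferring D to A: 23.
A wins the head-to-head.

A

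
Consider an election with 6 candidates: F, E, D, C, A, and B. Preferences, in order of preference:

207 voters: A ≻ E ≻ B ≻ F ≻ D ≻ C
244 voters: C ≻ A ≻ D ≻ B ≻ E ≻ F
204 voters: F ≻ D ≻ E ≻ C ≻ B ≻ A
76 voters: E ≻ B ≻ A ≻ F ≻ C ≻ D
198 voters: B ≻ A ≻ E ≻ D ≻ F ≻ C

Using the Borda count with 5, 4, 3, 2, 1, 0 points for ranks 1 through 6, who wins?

F: 207·2 + 244·0 + 204·5 + 76·2 + 198·1 = 1784
E: 207·4 + 244·1 + 204·3 + 76·5 + 198·3 = 2658
D: 207·1 + 244·3 + 204·4 + 76·0 + 198·2 = 2151
C: 207·0 + 244·5 + 204·2 + 76·1 + 198·0 = 1704
A: 207·5 + 244·4 + 204·0 + 76·3 + 198·4 = 3031
B: 207·3 + 244·2 + 204·1 + 76·4 + 198·5 = 2607
A has the highest Borda score (3031).

A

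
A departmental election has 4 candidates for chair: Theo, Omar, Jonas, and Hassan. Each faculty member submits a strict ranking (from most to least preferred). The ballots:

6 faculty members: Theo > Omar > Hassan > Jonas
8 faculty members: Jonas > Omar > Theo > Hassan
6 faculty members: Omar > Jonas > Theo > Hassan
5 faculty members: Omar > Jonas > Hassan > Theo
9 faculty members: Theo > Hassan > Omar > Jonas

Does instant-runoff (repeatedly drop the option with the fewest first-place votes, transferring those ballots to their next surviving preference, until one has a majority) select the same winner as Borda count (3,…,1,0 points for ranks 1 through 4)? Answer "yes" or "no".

yes

Instant-runoff — R1 Theo 15, Omar 11, Jonas 8, Hassan 0 (Hassan out); R2 Theo 15, Omar 11, Jonas 8 (Jonas out); R3 Theo 15, Omar 19 (Omar winner). Winner: Omar.
Borda — scores: Theo 59, Omar 70, Jonas 46, Hassan 29. Winner: Omar.
The two methods agree.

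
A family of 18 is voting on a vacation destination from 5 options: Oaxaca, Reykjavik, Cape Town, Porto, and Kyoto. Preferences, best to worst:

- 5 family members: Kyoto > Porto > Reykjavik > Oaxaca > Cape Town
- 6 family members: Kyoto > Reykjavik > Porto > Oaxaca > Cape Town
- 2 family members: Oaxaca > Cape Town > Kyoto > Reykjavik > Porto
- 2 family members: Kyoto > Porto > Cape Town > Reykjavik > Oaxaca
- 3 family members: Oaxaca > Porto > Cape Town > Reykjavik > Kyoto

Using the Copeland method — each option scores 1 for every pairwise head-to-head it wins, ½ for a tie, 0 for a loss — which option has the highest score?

Oaxaca: beats Cape Town; loses to Reykjavik, Porto, and Kyoto → score 1.
Reykjavik: beats Oaxaca and Cape Town; loses to Porto and Kyoto → score 2.
Cape Town: loses to Oaxaca, Reykjavik, Porto, and Kyoto → score 0.
Porto: beats Oaxaca, Reykjavik, and Cape Town; loses to Kyoto → score 3.
Kyoto: beats Oaxaca, Reykjavik, Cape Town, and Porto → score 4.
Kyoto has the best pairwise record.

Kyoto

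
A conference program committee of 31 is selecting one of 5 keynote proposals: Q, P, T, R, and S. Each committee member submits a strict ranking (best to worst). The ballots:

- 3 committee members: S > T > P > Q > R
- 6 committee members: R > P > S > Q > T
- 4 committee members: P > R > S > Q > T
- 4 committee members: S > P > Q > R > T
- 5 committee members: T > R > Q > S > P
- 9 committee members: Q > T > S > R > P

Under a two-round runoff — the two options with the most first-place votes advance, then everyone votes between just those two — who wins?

S

Round 1 first-place votes: Q 9, P 4, T 5, R 6, S 7.
Q and S advance.
Runoff: Q is preferred to S by 14 voters; S by 17.
S wins the runoff.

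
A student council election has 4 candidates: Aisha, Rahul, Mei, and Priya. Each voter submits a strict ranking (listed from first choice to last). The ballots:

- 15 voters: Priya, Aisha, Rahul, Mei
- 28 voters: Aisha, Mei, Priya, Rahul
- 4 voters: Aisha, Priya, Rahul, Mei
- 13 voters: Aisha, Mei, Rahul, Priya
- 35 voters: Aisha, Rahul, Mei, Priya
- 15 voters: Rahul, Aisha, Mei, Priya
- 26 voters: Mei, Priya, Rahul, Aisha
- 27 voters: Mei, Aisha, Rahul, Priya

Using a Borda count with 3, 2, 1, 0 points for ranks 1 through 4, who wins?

Aisha: 15·2 + 28·3 + 4·3 + 13·3 + 35·3 + 15·2 + 26·0 + 27·2 = 354
Rahul: 15·1 + 28·0 + 4·1 + 13·1 + 35·2 + 15·3 + 26·1 + 27·1 = 200
Mei: 15·0 + 28·2 + 4·0 + 13·2 + 35·1 + 15·1 + 26·3 + 27·3 = 291
Priya: 15·3 + 28·1 + 4·2 + 13·0 + 35·0 + 15·0 + 26·2 + 27·0 = 133
Aisha has the highest Borda score (354).

Aisha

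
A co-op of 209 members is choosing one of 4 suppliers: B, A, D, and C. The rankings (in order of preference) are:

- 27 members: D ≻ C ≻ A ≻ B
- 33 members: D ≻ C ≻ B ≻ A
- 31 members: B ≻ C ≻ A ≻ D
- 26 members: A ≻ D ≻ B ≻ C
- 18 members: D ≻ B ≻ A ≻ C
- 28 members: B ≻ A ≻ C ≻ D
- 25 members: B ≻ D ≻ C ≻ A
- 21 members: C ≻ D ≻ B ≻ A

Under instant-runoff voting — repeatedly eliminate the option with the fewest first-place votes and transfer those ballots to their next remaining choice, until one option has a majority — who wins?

D

Round 1: B 84, A 26, D 78, C 21. Eliminate C.
Round 2: B 84, A 26, D 99. Eliminate A.
Round 3: B 84, D 125. D has a majority.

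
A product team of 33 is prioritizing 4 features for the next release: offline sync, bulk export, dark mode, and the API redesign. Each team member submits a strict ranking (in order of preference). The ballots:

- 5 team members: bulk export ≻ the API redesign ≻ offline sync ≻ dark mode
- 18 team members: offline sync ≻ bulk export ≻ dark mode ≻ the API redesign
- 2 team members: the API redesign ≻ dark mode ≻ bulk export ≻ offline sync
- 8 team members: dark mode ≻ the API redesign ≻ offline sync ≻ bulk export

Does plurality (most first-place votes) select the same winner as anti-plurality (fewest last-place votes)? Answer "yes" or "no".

yes

Plurality — first-place votes: offline sync 18, bulk export 5, dark mode 8, the API redesign 2. Winner: offline sync.
Anti-plurality — last-place votes: offline sync 2, bulk export 8, dark mode 5, the API redesign 18. Winner: offline sync.
The two methods agree.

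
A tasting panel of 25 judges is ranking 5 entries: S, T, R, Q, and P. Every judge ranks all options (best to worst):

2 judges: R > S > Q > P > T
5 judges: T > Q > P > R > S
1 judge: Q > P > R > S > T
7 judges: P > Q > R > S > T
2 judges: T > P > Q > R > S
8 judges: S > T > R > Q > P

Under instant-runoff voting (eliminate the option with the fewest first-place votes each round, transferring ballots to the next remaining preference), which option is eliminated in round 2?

R

Round 1: S 8, T 7, R 2, Q 1, P 7. Eliminate Q.
Round 2: S 8, T 7, R 2, P 8. Eliminate R.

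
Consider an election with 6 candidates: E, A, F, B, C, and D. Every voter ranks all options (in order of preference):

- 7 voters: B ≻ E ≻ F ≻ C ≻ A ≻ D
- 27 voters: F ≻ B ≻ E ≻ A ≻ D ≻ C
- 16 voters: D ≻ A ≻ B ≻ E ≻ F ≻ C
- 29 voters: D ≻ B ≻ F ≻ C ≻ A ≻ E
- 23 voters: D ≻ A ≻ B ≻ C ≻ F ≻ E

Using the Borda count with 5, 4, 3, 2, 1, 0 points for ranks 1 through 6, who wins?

E: 7·4 + 27·3 + 16·2 + 29·0 + 23·0 = 141
A: 7·1 + 27·2 + 16·4 + 29·1 + 23·4 = 246
F: 7·3 + 27·5 + 16·1 + 29·3 + 23·1 = 282
B: 7·5 + 27·4 + 16·3 + 29·4 + 23·3 = 376
C: 7·2 + 27·0 + 16·0 + 29·2 + 23·2 = 118
D: 7·0 + 27·1 + 16·5 + 29·5 + 23·5 = 367
B has the highest Borda score (376).

B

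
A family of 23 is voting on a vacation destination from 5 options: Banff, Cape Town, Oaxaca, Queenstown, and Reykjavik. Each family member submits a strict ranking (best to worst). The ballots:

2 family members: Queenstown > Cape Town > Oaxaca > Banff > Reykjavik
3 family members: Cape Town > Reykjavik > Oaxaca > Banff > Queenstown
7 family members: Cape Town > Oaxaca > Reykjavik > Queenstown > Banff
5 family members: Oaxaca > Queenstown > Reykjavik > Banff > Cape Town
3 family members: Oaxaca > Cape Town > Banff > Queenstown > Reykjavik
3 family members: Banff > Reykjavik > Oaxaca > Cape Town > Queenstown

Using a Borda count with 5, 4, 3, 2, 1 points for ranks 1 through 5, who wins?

Banff: 2·2 + 3·2 + 7·1 + 5·2 + 3·3 + 3·5 = 51
Cape Town: 2·4 + 3·5 + 7·5 + 5·1 + 3·4 + 3·2 = 81
Oaxaca: 2·3 + 3·3 + 7·4 + 5·5 + 3·5 + 3·3 = 92
Queenstown: 2·5 + 3·1 + 7·2 + 5·4 + 3·2 + 3·1 = 56
Reykjavik: 2·1 + 3·4 + 7·3 + 5·3 + 3·1 + 3·4 = 65
Oaxaca has the highest Borda score (92).

Oaxaca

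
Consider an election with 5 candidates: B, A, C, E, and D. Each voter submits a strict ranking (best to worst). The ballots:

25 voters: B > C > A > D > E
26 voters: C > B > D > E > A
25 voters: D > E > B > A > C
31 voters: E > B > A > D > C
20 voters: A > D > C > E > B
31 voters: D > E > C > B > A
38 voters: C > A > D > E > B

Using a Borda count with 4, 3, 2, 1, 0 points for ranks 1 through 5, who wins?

B: 25·4 + 26·3 + 25·2 + 31·3 + 20·0 + 31·1 + 38·0 = 352
A: 25·2 + 26·0 + 25·1 + 31·2 + 20·4 + 31·0 + 38·3 = 331
C: 25·3 + 26·4 + 25·0 + 31·0 + 20·2 + 31·2 + 38·4 = 433
E: 25·0 + 26·1 + 25·3 + 31·4 + 20·1 + 31·3 + 38·1 = 376
D: 25·1 + 26·2 + 25·4 + 31·1 + 20·3 + 31·4 + 38·2 = 468
D has the highest Borda score (468).

D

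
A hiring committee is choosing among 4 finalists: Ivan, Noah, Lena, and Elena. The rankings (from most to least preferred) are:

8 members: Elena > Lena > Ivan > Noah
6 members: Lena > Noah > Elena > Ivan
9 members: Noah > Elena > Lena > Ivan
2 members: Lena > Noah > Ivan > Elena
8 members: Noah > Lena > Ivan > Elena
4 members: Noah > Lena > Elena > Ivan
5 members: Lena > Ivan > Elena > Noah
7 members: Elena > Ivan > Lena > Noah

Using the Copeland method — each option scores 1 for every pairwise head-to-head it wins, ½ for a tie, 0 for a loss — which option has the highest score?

Lena

Ivan: loses to Noah, Lena, and Elena → score 0.
Noah: beats Ivan and Elena; loses to Lena → score 2.
Lena: beats Ivan, Noah, and Elena → score 3.
Elena: beats Ivan; loses to Noah and Lena → score 1.
Lena has the best pairwise record.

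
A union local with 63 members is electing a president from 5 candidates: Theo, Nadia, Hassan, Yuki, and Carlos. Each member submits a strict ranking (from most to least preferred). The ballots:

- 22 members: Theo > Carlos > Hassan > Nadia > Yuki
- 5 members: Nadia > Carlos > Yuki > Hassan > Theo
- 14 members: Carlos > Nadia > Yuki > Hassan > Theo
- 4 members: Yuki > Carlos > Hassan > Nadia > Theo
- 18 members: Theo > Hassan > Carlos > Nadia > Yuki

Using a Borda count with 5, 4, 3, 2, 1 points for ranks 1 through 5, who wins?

Theo: 22·5 + 5·1 + 14·1 + 4·1 + 18·5 = 223
Nadia: 22·2 + 5·5 + 14·4 + 4·2 + 18·2 = 169
Hassan: 22·3 + 5·2 + 14·2 + 4·3 + 18·4 = 188
Yuki: 22·1 + 5·3 + 14·3 + 4·5 + 18·1 = 117
Carlos: 22·4 + 5·4 + 14·5 + 4·4 + 18·3 = 248
Carlos has the highest Borda score (248).

Carlos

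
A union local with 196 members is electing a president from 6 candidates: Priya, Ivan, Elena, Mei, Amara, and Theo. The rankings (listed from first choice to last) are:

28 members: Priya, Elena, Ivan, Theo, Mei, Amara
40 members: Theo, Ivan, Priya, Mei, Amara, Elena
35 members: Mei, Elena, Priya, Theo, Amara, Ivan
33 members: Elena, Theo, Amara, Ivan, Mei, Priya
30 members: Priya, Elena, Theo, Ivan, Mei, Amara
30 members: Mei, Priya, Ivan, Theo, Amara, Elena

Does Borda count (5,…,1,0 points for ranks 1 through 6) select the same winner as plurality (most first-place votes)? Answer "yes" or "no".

Borda — scores: Priya 635, Ivan 460, Elena 537, Mei 496, Amara 204, Theo 608. Winner: Priya.
Plurality — first-place votes: Priya 58, Ivan 0, Elena 33, Mei 65, Amara 0, Theo 40. Winner: Mei.
The two methods disagree.

no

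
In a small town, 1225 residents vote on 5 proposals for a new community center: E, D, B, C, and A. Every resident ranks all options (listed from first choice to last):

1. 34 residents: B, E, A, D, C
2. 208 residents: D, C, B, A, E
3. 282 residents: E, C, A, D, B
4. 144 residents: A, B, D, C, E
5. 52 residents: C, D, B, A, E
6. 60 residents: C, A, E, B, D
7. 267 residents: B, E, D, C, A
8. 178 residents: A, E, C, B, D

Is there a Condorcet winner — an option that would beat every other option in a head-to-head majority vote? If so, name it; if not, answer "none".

none

Checking pairwise contests:
B beats E 705–520.
E beats D 821–404.
C beats B 780–445.
E beats C 761–464.
C beats A 869–356.
Every option loses at least one head-to-head, so there is no Condorcet winner.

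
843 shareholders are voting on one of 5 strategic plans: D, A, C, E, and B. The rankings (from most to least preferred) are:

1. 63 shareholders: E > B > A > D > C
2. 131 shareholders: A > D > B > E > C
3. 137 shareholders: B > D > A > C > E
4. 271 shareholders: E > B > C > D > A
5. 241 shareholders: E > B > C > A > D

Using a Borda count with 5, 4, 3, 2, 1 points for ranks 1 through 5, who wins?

B

D: 63·2 + 131·4 + 137·4 + 271·2 + 241·1 = 1981
A: 63·3 + 131·5 + 137·3 + 271·1 + 241·2 = 2008
C: 63·1 + 131·1 + 137·2 + 271·3 + 241·3 = 2004
E: 63·5 + 131·2 + 137·1 + 271·5 + 241·5 = 3274
B: 63·4 + 131·3 + 137·5 + 271·4 + 241·4 = 3378
B has the highest Borda score (3378).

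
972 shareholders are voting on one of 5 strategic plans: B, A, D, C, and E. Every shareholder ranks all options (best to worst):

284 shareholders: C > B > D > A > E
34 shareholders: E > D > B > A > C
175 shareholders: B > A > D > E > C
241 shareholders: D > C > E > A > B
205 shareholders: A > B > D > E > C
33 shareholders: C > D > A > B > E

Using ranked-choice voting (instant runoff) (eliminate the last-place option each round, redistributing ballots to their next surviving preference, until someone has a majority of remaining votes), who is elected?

C

Round 1: B 175, A 205, D 241, C 317, E 34. Eliminate E.
Round 2: B 175, A 205, D 275, C 317. Eliminate B.
Round 3: A 380, D 275, C 317. Eliminate D.
Round 4: A 414, C 558. C has a majority.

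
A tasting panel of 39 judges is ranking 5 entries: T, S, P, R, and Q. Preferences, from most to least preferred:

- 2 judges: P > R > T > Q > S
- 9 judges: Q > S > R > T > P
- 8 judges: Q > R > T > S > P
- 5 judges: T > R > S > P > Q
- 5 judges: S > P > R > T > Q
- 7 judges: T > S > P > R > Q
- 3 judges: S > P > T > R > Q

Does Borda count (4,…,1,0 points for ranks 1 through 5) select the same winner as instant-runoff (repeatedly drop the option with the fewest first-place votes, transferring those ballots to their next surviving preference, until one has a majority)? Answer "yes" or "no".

Borda — scores: T 88, S 98, P 51, R 83, Q 70. Winner: S.
Instant-runoff — R1 T 12, S 8, P 2, R 0, Q 17 (R out); R2 T 12, S 8, P 2, Q 17 (P out); R3 T 14, S 8, Q 17 (S out); R4 T 22, Q 17 (T winner). Winner: T.
The two methods disagree.

no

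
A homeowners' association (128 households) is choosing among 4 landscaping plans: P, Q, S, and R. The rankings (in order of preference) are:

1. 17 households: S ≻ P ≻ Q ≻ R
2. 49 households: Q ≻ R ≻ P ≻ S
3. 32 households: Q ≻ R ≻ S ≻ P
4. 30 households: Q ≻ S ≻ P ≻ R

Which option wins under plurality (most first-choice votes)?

Q

First-place votes: P 0, Q 111, S 17, R 0.
Q has the most first-place votes.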